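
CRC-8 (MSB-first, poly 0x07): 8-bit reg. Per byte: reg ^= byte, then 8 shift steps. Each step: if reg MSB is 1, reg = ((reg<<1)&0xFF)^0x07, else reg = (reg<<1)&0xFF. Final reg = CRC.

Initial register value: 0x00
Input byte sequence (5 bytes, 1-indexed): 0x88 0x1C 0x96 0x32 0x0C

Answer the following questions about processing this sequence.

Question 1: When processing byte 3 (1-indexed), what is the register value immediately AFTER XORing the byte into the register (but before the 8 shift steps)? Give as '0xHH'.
Register before byte 3: 0x4A
Byte 3: 0x96
0x4A XOR 0x96 = 0xDC

Answer: 0xDC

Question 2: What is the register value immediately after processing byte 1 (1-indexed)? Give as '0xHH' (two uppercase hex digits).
After byte 1 (0x88): reg=0xB1

Answer: 0xB1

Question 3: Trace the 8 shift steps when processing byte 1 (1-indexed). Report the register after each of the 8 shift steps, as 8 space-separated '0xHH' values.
Register before byte 1: 0x00
After XOR with byte 0x88: 0x88

Answer: 0x17 0x2E 0x5C 0xB8 0x77 0xEE 0xDB 0xB1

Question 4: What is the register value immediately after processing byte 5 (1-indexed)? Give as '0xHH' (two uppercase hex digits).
Answer: 0x22

Derivation:
After byte 1 (0x88): reg=0xB1
After byte 2 (0x1C): reg=0x4A
After byte 3 (0x96): reg=0x1A
After byte 4 (0x32): reg=0xD8
After byte 5 (0x0C): reg=0x22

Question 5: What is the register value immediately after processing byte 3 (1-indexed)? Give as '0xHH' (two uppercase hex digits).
Answer: 0x1A

Derivation:
After byte 1 (0x88): reg=0xB1
After byte 2 (0x1C): reg=0x4A
After byte 3 (0x96): reg=0x1A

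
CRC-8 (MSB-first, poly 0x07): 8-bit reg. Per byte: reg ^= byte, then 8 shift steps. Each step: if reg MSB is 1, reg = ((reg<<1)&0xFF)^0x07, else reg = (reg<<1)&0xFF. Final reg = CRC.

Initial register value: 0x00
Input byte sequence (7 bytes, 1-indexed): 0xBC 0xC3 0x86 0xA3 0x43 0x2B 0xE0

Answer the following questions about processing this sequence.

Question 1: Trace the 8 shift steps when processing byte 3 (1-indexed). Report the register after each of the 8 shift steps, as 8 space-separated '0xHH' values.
After byte 1 (0xBC): reg=0x3D
After byte 2 (0xC3): reg=0xF4
Register before byte 3: 0xF4
After XOR with byte 0x86: 0x72

Answer: 0xE4 0xCF 0x99 0x35 0x6A 0xD4 0xAF 0x59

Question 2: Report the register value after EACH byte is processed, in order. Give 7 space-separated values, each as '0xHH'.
0x3D 0xF4 0x59 0xE8 0x58 0x5E 0x33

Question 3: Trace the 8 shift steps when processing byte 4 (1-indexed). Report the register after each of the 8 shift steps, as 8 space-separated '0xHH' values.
After byte 1 (0xBC): reg=0x3D
After byte 2 (0xC3): reg=0xF4
After byte 3 (0x86): reg=0x59
Register before byte 4: 0x59
After XOR with byte 0xA3: 0xFA

Answer: 0xF3 0xE1 0xC5 0x8D 0x1D 0x3A 0x74 0xE8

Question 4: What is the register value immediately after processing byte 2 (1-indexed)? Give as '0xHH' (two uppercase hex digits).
Answer: 0xF4

Derivation:
After byte 1 (0xBC): reg=0x3D
After byte 2 (0xC3): reg=0xF4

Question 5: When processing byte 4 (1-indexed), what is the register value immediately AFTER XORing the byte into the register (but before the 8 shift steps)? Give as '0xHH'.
Register before byte 4: 0x59
Byte 4: 0xA3
0x59 XOR 0xA3 = 0xFA

Answer: 0xFA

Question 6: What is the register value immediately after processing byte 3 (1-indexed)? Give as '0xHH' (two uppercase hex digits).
After byte 1 (0xBC): reg=0x3D
After byte 2 (0xC3): reg=0xF4
After byte 3 (0x86): reg=0x59

Answer: 0x59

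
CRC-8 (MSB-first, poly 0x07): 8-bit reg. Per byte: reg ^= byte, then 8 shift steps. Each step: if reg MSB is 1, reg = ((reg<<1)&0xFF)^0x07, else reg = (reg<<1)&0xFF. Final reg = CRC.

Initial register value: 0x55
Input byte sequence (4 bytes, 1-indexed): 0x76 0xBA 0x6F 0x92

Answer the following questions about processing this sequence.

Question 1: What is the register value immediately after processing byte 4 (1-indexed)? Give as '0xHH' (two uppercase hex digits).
Answer: 0x58

Derivation:
After byte 1 (0x76): reg=0xE9
After byte 2 (0xBA): reg=0xBE
After byte 3 (0x6F): reg=0x39
After byte 4 (0x92): reg=0x58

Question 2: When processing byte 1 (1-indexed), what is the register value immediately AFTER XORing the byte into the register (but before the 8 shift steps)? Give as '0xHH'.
Answer: 0x23

Derivation:
Register before byte 1: 0x55
Byte 1: 0x76
0x55 XOR 0x76 = 0x23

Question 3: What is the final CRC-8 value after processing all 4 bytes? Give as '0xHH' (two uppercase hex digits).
Answer: 0x58

Derivation:
After byte 1 (0x76): reg=0xE9
After byte 2 (0xBA): reg=0xBE
After byte 3 (0x6F): reg=0x39
After byte 4 (0x92): reg=0x58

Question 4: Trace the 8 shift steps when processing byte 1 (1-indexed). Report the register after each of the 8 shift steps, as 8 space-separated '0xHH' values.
Register before byte 1: 0x55
After XOR with byte 0x76: 0x23

Answer: 0x46 0x8C 0x1F 0x3E 0x7C 0xF8 0xF7 0xE9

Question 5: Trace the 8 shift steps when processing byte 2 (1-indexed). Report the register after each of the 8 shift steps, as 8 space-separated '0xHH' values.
Answer: 0xA6 0x4B 0x96 0x2B 0x56 0xAC 0x5F 0xBE

Derivation:
After byte 1 (0x76): reg=0xE9
Register before byte 2: 0xE9
After XOR with byte 0xBA: 0x53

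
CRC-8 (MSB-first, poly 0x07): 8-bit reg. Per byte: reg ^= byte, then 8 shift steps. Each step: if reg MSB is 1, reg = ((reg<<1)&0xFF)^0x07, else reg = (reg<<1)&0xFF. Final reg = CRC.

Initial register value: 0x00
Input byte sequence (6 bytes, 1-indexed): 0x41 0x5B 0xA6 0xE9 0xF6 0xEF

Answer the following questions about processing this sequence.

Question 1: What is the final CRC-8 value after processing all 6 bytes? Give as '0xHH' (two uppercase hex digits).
After byte 1 (0x41): reg=0xC0
After byte 2 (0x5B): reg=0xC8
After byte 3 (0xA6): reg=0x0D
After byte 4 (0xE9): reg=0xB2
After byte 5 (0xF6): reg=0xDB
After byte 6 (0xEF): reg=0x8C

Answer: 0x8C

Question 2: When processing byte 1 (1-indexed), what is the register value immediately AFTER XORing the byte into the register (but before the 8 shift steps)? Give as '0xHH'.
Answer: 0x41

Derivation:
Register before byte 1: 0x00
Byte 1: 0x41
0x00 XOR 0x41 = 0x41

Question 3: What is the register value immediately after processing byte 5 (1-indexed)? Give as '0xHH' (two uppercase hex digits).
Answer: 0xDB

Derivation:
After byte 1 (0x41): reg=0xC0
After byte 2 (0x5B): reg=0xC8
After byte 3 (0xA6): reg=0x0D
After byte 4 (0xE9): reg=0xB2
After byte 5 (0xF6): reg=0xDB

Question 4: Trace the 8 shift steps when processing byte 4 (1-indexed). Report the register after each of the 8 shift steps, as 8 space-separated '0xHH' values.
After byte 1 (0x41): reg=0xC0
After byte 2 (0x5B): reg=0xC8
After byte 3 (0xA6): reg=0x0D
Register before byte 4: 0x0D
After XOR with byte 0xE9: 0xE4

Answer: 0xCF 0x99 0x35 0x6A 0xD4 0xAF 0x59 0xB2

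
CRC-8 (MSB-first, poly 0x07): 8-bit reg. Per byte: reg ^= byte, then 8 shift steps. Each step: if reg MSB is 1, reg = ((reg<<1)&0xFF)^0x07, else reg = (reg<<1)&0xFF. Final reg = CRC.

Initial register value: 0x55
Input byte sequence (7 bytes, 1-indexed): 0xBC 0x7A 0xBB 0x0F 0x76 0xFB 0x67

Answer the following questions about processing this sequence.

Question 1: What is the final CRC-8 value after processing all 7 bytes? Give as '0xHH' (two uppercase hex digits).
Answer: 0x92

Derivation:
After byte 1 (0xBC): reg=0x91
After byte 2 (0x7A): reg=0x9F
After byte 3 (0xBB): reg=0xFC
After byte 4 (0x0F): reg=0xD7
After byte 5 (0x76): reg=0x6E
After byte 6 (0xFB): reg=0xE2
After byte 7 (0x67): reg=0x92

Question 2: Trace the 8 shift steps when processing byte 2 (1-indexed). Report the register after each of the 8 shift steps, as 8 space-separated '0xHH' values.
Answer: 0xD1 0xA5 0x4D 0x9A 0x33 0x66 0xCC 0x9F

Derivation:
After byte 1 (0xBC): reg=0x91
Register before byte 2: 0x91
After XOR with byte 0x7A: 0xEB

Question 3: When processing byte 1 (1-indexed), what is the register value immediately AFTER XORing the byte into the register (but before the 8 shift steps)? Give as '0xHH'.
Register before byte 1: 0x55
Byte 1: 0xBC
0x55 XOR 0xBC = 0xE9

Answer: 0xE9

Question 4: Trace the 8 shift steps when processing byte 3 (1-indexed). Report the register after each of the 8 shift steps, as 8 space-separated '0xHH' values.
Answer: 0x48 0x90 0x27 0x4E 0x9C 0x3F 0x7E 0xFC

Derivation:
After byte 1 (0xBC): reg=0x91
After byte 2 (0x7A): reg=0x9F
Register before byte 3: 0x9F
After XOR with byte 0xBB: 0x24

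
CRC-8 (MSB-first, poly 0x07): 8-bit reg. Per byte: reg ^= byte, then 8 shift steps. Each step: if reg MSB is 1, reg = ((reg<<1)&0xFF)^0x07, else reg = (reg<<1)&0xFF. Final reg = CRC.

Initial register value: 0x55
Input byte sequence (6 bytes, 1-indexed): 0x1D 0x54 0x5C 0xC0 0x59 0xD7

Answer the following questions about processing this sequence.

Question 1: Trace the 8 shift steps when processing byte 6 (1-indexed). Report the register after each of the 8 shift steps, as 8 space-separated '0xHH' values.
Answer: 0x32 0x64 0xC8 0x97 0x29 0x52 0xA4 0x4F

Derivation:
After byte 1 (0x1D): reg=0xFF
After byte 2 (0x54): reg=0x58
After byte 3 (0x5C): reg=0x1C
After byte 4 (0xC0): reg=0x1A
After byte 5 (0x59): reg=0xCE
Register before byte 6: 0xCE
After XOR with byte 0xD7: 0x19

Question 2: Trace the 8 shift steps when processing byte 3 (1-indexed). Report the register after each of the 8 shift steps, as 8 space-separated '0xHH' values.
After byte 1 (0x1D): reg=0xFF
After byte 2 (0x54): reg=0x58
Register before byte 3: 0x58
After XOR with byte 0x5C: 0x04

Answer: 0x08 0x10 0x20 0x40 0x80 0x07 0x0E 0x1C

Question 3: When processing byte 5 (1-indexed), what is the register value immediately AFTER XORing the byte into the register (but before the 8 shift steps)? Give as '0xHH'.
Answer: 0x43

Derivation:
Register before byte 5: 0x1A
Byte 5: 0x59
0x1A XOR 0x59 = 0x43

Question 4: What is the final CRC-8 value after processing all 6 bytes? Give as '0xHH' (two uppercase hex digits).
Answer: 0x4F

Derivation:
After byte 1 (0x1D): reg=0xFF
After byte 2 (0x54): reg=0x58
After byte 3 (0x5C): reg=0x1C
After byte 4 (0xC0): reg=0x1A
After byte 5 (0x59): reg=0xCE
After byte 6 (0xD7): reg=0x4F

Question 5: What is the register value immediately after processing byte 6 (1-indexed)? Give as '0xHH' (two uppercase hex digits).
After byte 1 (0x1D): reg=0xFF
After byte 2 (0x54): reg=0x58
After byte 3 (0x5C): reg=0x1C
After byte 4 (0xC0): reg=0x1A
After byte 5 (0x59): reg=0xCE
After byte 6 (0xD7): reg=0x4F

Answer: 0x4F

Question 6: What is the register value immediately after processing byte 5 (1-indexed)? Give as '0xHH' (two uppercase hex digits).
After byte 1 (0x1D): reg=0xFF
After byte 2 (0x54): reg=0x58
After byte 3 (0x5C): reg=0x1C
After byte 4 (0xC0): reg=0x1A
After byte 5 (0x59): reg=0xCE

Answer: 0xCE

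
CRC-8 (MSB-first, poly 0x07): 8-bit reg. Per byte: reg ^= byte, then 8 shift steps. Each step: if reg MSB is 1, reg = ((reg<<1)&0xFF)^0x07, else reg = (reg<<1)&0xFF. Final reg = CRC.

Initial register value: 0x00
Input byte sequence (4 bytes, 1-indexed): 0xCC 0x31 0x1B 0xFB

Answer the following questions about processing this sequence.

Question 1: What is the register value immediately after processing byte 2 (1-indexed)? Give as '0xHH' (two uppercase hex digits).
Answer: 0x86

Derivation:
After byte 1 (0xCC): reg=0x6A
After byte 2 (0x31): reg=0x86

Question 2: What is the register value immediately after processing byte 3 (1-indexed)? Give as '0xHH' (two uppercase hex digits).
After byte 1 (0xCC): reg=0x6A
After byte 2 (0x31): reg=0x86
After byte 3 (0x1B): reg=0xDA

Answer: 0xDA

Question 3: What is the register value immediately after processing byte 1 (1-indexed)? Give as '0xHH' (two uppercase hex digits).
Answer: 0x6A

Derivation:
After byte 1 (0xCC): reg=0x6A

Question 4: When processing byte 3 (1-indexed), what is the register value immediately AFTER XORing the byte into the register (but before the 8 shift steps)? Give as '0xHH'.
Register before byte 3: 0x86
Byte 3: 0x1B
0x86 XOR 0x1B = 0x9D

Answer: 0x9D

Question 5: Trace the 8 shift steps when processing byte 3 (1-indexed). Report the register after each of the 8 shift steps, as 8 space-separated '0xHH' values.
Answer: 0x3D 0x7A 0xF4 0xEF 0xD9 0xB5 0x6D 0xDA

Derivation:
After byte 1 (0xCC): reg=0x6A
After byte 2 (0x31): reg=0x86
Register before byte 3: 0x86
After XOR with byte 0x1B: 0x9D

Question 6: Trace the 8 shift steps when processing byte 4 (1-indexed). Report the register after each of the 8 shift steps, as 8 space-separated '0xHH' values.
After byte 1 (0xCC): reg=0x6A
After byte 2 (0x31): reg=0x86
After byte 3 (0x1B): reg=0xDA
Register before byte 4: 0xDA
After XOR with byte 0xFB: 0x21

Answer: 0x42 0x84 0x0F 0x1E 0x3C 0x78 0xF0 0xE7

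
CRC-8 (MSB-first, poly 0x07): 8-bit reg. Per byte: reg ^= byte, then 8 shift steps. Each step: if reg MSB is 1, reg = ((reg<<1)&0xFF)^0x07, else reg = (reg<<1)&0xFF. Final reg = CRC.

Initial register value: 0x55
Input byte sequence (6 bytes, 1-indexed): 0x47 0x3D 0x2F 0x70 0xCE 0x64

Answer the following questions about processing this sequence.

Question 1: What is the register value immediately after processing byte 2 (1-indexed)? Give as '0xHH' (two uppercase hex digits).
Answer: 0xCE

Derivation:
After byte 1 (0x47): reg=0x7E
After byte 2 (0x3D): reg=0xCE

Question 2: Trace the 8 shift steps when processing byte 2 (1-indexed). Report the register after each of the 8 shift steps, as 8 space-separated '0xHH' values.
Answer: 0x86 0x0B 0x16 0x2C 0x58 0xB0 0x67 0xCE

Derivation:
After byte 1 (0x47): reg=0x7E
Register before byte 2: 0x7E
After XOR with byte 0x3D: 0x43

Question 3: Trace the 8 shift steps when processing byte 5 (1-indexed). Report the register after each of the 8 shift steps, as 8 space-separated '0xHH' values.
After byte 1 (0x47): reg=0x7E
After byte 2 (0x3D): reg=0xCE
After byte 3 (0x2F): reg=0xA9
After byte 4 (0x70): reg=0x01
Register before byte 5: 0x01
After XOR with byte 0xCE: 0xCF

Answer: 0x99 0x35 0x6A 0xD4 0xAF 0x59 0xB2 0x63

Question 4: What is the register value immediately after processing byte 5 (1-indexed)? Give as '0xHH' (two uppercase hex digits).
After byte 1 (0x47): reg=0x7E
After byte 2 (0x3D): reg=0xCE
After byte 3 (0x2F): reg=0xA9
After byte 4 (0x70): reg=0x01
After byte 5 (0xCE): reg=0x63

Answer: 0x63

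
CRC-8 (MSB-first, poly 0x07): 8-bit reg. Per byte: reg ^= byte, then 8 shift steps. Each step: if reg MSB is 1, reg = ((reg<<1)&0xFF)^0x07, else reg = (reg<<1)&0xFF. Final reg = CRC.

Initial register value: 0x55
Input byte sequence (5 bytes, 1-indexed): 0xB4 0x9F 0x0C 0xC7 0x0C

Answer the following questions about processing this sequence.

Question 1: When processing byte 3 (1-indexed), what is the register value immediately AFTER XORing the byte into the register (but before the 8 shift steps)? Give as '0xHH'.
Answer: 0x8E

Derivation:
Register before byte 3: 0x82
Byte 3: 0x0C
0x82 XOR 0x0C = 0x8E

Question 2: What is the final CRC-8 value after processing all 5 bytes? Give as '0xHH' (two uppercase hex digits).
After byte 1 (0xB4): reg=0xA9
After byte 2 (0x9F): reg=0x82
After byte 3 (0x0C): reg=0xA3
After byte 4 (0xC7): reg=0x3B
After byte 5 (0x0C): reg=0x85

Answer: 0x85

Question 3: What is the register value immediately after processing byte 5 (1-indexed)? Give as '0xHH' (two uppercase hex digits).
Answer: 0x85

Derivation:
After byte 1 (0xB4): reg=0xA9
After byte 2 (0x9F): reg=0x82
After byte 3 (0x0C): reg=0xA3
After byte 4 (0xC7): reg=0x3B
After byte 5 (0x0C): reg=0x85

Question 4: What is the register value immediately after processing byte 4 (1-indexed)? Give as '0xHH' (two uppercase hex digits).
After byte 1 (0xB4): reg=0xA9
After byte 2 (0x9F): reg=0x82
After byte 3 (0x0C): reg=0xA3
After byte 4 (0xC7): reg=0x3B

Answer: 0x3B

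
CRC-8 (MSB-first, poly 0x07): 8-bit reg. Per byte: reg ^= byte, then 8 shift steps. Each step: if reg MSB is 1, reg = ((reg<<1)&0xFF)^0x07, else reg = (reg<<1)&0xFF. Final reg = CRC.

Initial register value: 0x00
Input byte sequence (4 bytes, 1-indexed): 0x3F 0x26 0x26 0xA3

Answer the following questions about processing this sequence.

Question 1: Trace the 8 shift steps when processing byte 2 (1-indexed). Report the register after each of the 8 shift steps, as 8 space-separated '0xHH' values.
Answer: 0x31 0x62 0xC4 0x8F 0x19 0x32 0x64 0xC8

Derivation:
After byte 1 (0x3F): reg=0xBD
Register before byte 2: 0xBD
After XOR with byte 0x26: 0x9B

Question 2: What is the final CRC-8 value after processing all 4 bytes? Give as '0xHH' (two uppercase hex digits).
After byte 1 (0x3F): reg=0xBD
After byte 2 (0x26): reg=0xC8
After byte 3 (0x26): reg=0x84
After byte 4 (0xA3): reg=0xF5

Answer: 0xF5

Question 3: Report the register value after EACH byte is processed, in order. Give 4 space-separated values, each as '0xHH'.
0xBD 0xC8 0x84 0xF5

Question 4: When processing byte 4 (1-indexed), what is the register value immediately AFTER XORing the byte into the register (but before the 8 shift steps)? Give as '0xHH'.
Answer: 0x27

Derivation:
Register before byte 4: 0x84
Byte 4: 0xA3
0x84 XOR 0xA3 = 0x27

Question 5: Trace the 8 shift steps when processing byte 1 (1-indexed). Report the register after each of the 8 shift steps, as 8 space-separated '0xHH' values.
Register before byte 1: 0x00
After XOR with byte 0x3F: 0x3F

Answer: 0x7E 0xFC 0xFF 0xF9 0xF5 0xED 0xDD 0xBD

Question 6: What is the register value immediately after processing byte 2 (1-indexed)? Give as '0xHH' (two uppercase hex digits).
Answer: 0xC8

Derivation:
After byte 1 (0x3F): reg=0xBD
After byte 2 (0x26): reg=0xC8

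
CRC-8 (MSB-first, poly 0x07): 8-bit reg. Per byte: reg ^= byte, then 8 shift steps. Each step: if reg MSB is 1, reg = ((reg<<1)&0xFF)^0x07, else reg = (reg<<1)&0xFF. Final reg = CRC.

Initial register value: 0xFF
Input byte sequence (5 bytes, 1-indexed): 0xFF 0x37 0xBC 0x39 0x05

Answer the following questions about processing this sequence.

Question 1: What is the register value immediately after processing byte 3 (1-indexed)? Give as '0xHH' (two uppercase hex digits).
After byte 1 (0xFF): reg=0x00
After byte 2 (0x37): reg=0x85
After byte 3 (0xBC): reg=0xAF

Answer: 0xAF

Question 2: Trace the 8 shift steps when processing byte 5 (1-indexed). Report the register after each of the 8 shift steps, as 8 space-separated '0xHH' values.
Answer: 0xDB 0xB1 0x65 0xCA 0x93 0x21 0x42 0x84

Derivation:
After byte 1 (0xFF): reg=0x00
After byte 2 (0x37): reg=0x85
After byte 3 (0xBC): reg=0xAF
After byte 4 (0x39): reg=0xEB
Register before byte 5: 0xEB
After XOR with byte 0x05: 0xEE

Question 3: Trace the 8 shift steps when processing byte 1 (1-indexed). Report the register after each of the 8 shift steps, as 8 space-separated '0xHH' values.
Register before byte 1: 0xFF
After XOR with byte 0xFF: 0x00

Answer: 0x00 0x00 0x00 0x00 0x00 0x00 0x00 0x00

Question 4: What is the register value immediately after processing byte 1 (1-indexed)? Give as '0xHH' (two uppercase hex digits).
After byte 1 (0xFF): reg=0x00

Answer: 0x00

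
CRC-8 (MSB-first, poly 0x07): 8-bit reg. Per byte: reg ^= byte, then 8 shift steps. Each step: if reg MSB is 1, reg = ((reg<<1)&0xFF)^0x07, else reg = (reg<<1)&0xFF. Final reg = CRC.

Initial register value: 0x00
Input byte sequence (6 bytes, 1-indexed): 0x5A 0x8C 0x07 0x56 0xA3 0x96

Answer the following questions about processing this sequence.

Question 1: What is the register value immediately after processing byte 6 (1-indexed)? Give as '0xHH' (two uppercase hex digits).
After byte 1 (0x5A): reg=0x81
After byte 2 (0x8C): reg=0x23
After byte 3 (0x07): reg=0xFC
After byte 4 (0x56): reg=0x5F
After byte 5 (0xA3): reg=0xFA
After byte 6 (0x96): reg=0x03

Answer: 0x03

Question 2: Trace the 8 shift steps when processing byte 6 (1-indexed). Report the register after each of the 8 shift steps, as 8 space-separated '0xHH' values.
After byte 1 (0x5A): reg=0x81
After byte 2 (0x8C): reg=0x23
After byte 3 (0x07): reg=0xFC
After byte 4 (0x56): reg=0x5F
After byte 5 (0xA3): reg=0xFA
Register before byte 6: 0xFA
After XOR with byte 0x96: 0x6C

Answer: 0xD8 0xB7 0x69 0xD2 0xA3 0x41 0x82 0x03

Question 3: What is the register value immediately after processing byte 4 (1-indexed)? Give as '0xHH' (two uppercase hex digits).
Answer: 0x5F

Derivation:
After byte 1 (0x5A): reg=0x81
After byte 2 (0x8C): reg=0x23
After byte 3 (0x07): reg=0xFC
After byte 4 (0x56): reg=0x5F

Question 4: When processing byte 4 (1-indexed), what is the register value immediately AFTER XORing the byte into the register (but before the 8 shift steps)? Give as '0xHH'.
Answer: 0xAA

Derivation:
Register before byte 4: 0xFC
Byte 4: 0x56
0xFC XOR 0x56 = 0xAA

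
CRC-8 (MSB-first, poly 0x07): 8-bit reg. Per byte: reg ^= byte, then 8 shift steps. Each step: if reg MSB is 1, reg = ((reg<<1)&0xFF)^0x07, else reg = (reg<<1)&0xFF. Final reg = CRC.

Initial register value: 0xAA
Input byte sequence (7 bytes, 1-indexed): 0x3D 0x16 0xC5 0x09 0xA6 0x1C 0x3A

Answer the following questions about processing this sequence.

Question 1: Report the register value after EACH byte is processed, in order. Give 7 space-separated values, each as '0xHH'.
0xEC 0xE8 0xC3 0x78 0x14 0x38 0x0E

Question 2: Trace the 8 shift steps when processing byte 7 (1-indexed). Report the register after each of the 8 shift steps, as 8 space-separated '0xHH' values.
Answer: 0x04 0x08 0x10 0x20 0x40 0x80 0x07 0x0E

Derivation:
After byte 1 (0x3D): reg=0xEC
After byte 2 (0x16): reg=0xE8
After byte 3 (0xC5): reg=0xC3
After byte 4 (0x09): reg=0x78
After byte 5 (0xA6): reg=0x14
After byte 6 (0x1C): reg=0x38
Register before byte 7: 0x38
After XOR with byte 0x3A: 0x02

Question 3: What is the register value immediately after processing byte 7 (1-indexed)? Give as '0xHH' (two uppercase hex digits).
Answer: 0x0E

Derivation:
After byte 1 (0x3D): reg=0xEC
After byte 2 (0x16): reg=0xE8
After byte 3 (0xC5): reg=0xC3
After byte 4 (0x09): reg=0x78
After byte 5 (0xA6): reg=0x14
After byte 6 (0x1C): reg=0x38
After byte 7 (0x3A): reg=0x0E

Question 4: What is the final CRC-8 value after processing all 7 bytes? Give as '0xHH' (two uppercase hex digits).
Answer: 0x0E

Derivation:
After byte 1 (0x3D): reg=0xEC
After byte 2 (0x16): reg=0xE8
After byte 3 (0xC5): reg=0xC3
After byte 4 (0x09): reg=0x78
After byte 5 (0xA6): reg=0x14
After byte 6 (0x1C): reg=0x38
After byte 7 (0x3A): reg=0x0E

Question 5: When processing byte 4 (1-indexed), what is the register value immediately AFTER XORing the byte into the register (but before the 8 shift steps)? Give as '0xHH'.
Answer: 0xCA

Derivation:
Register before byte 4: 0xC3
Byte 4: 0x09
0xC3 XOR 0x09 = 0xCA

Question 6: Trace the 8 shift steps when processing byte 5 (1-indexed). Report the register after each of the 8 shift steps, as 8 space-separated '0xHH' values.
Answer: 0xBB 0x71 0xE2 0xC3 0x81 0x05 0x0A 0x14

Derivation:
After byte 1 (0x3D): reg=0xEC
After byte 2 (0x16): reg=0xE8
After byte 3 (0xC5): reg=0xC3
After byte 4 (0x09): reg=0x78
Register before byte 5: 0x78
After XOR with byte 0xA6: 0xDE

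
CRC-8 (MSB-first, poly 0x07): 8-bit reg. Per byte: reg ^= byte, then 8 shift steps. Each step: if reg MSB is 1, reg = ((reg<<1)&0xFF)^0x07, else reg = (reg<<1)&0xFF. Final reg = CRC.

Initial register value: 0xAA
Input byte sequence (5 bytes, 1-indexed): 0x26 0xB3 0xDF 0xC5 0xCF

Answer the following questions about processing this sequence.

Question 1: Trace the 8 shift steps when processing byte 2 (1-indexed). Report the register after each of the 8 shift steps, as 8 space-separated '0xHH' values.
After byte 1 (0x26): reg=0xAD
Register before byte 2: 0xAD
After XOR with byte 0xB3: 0x1E

Answer: 0x3C 0x78 0xF0 0xE7 0xC9 0x95 0x2D 0x5A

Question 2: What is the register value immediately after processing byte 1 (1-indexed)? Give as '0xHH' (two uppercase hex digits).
After byte 1 (0x26): reg=0xAD

Answer: 0xAD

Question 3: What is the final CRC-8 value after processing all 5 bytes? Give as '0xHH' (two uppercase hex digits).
Answer: 0x04

Derivation:
After byte 1 (0x26): reg=0xAD
After byte 2 (0xB3): reg=0x5A
After byte 3 (0xDF): reg=0x92
After byte 4 (0xC5): reg=0xA2
After byte 5 (0xCF): reg=0x04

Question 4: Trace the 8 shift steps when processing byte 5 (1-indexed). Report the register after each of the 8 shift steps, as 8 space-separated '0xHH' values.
After byte 1 (0x26): reg=0xAD
After byte 2 (0xB3): reg=0x5A
After byte 3 (0xDF): reg=0x92
After byte 4 (0xC5): reg=0xA2
Register before byte 5: 0xA2
After XOR with byte 0xCF: 0x6D

Answer: 0xDA 0xB3 0x61 0xC2 0x83 0x01 0x02 0x04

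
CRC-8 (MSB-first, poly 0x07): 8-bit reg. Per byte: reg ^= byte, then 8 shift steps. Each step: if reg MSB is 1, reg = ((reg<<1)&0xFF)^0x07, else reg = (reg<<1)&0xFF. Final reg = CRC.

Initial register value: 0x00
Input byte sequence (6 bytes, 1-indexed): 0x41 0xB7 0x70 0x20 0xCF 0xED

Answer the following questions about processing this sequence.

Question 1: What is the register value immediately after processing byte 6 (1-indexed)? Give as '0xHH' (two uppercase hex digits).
After byte 1 (0x41): reg=0xC0
After byte 2 (0xB7): reg=0x42
After byte 3 (0x70): reg=0x9E
After byte 4 (0x20): reg=0x33
After byte 5 (0xCF): reg=0xFA
After byte 6 (0xED): reg=0x65

Answer: 0x65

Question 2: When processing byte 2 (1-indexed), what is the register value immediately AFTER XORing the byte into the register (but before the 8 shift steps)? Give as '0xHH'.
Register before byte 2: 0xC0
Byte 2: 0xB7
0xC0 XOR 0xB7 = 0x77

Answer: 0x77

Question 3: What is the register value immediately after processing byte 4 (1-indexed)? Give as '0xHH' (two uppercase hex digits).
After byte 1 (0x41): reg=0xC0
After byte 2 (0xB7): reg=0x42
After byte 3 (0x70): reg=0x9E
After byte 4 (0x20): reg=0x33

Answer: 0x33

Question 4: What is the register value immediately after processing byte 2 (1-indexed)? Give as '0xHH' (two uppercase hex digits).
Answer: 0x42

Derivation:
After byte 1 (0x41): reg=0xC0
After byte 2 (0xB7): reg=0x42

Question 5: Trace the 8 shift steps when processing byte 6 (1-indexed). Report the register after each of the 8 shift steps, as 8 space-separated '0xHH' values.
After byte 1 (0x41): reg=0xC0
After byte 2 (0xB7): reg=0x42
After byte 3 (0x70): reg=0x9E
After byte 4 (0x20): reg=0x33
After byte 5 (0xCF): reg=0xFA
Register before byte 6: 0xFA
After XOR with byte 0xED: 0x17

Answer: 0x2E 0x5C 0xB8 0x77 0xEE 0xDB 0xB1 0x65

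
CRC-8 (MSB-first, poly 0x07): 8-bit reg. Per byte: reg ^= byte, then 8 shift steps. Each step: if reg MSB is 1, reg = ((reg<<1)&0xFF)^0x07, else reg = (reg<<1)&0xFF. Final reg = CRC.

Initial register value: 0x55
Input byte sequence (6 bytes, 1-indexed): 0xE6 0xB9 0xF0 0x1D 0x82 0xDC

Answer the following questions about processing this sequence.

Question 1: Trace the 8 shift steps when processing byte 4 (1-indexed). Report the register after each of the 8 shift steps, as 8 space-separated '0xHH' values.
After byte 1 (0xE6): reg=0x10
After byte 2 (0xB9): reg=0x56
After byte 3 (0xF0): reg=0x7B
Register before byte 4: 0x7B
After XOR with byte 0x1D: 0x66

Answer: 0xCC 0x9F 0x39 0x72 0xE4 0xCF 0x99 0x35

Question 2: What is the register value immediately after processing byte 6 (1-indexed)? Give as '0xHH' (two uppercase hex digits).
Answer: 0x3E

Derivation:
After byte 1 (0xE6): reg=0x10
After byte 2 (0xB9): reg=0x56
After byte 3 (0xF0): reg=0x7B
After byte 4 (0x1D): reg=0x35
After byte 5 (0x82): reg=0x0C
After byte 6 (0xDC): reg=0x3E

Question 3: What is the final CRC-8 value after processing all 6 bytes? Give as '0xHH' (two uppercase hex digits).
Answer: 0x3E

Derivation:
After byte 1 (0xE6): reg=0x10
After byte 2 (0xB9): reg=0x56
After byte 3 (0xF0): reg=0x7B
After byte 4 (0x1D): reg=0x35
After byte 5 (0x82): reg=0x0C
After byte 6 (0xDC): reg=0x3E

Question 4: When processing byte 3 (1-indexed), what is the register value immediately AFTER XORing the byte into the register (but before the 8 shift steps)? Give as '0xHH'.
Answer: 0xA6

Derivation:
Register before byte 3: 0x56
Byte 3: 0xF0
0x56 XOR 0xF0 = 0xA6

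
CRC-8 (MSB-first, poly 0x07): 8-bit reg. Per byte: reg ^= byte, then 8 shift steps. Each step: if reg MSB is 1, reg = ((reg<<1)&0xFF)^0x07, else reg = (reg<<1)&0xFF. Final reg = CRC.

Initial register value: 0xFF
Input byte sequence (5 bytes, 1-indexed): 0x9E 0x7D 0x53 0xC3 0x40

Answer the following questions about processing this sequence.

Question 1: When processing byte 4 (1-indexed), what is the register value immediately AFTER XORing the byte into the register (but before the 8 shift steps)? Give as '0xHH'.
Answer: 0x98

Derivation:
Register before byte 4: 0x5B
Byte 4: 0xC3
0x5B XOR 0xC3 = 0x98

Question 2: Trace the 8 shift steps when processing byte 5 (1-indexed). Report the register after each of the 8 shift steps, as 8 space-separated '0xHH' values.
After byte 1 (0x9E): reg=0x20
After byte 2 (0x7D): reg=0x94
After byte 3 (0x53): reg=0x5B
After byte 4 (0xC3): reg=0xC1
Register before byte 5: 0xC1
After XOR with byte 0x40: 0x81

Answer: 0x05 0x0A 0x14 0x28 0x50 0xA0 0x47 0x8E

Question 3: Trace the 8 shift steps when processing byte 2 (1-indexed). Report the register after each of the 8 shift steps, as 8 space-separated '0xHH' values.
After byte 1 (0x9E): reg=0x20
Register before byte 2: 0x20
After XOR with byte 0x7D: 0x5D

Answer: 0xBA 0x73 0xE6 0xCB 0x91 0x25 0x4A 0x94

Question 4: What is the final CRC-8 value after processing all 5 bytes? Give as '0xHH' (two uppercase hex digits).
Answer: 0x8E

Derivation:
After byte 1 (0x9E): reg=0x20
After byte 2 (0x7D): reg=0x94
After byte 3 (0x53): reg=0x5B
After byte 4 (0xC3): reg=0xC1
After byte 5 (0x40): reg=0x8E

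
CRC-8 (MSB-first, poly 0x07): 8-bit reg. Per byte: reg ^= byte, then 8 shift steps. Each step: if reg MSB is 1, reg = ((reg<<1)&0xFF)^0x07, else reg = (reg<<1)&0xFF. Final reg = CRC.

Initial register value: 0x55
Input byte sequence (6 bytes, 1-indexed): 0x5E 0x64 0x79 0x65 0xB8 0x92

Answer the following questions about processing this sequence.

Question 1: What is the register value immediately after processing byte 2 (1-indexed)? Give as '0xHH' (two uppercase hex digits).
Answer: 0xAC

Derivation:
After byte 1 (0x5E): reg=0x31
After byte 2 (0x64): reg=0xAC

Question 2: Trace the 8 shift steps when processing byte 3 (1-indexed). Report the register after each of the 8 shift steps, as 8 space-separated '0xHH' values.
After byte 1 (0x5E): reg=0x31
After byte 2 (0x64): reg=0xAC
Register before byte 3: 0xAC
After XOR with byte 0x79: 0xD5

Answer: 0xAD 0x5D 0xBA 0x73 0xE6 0xCB 0x91 0x25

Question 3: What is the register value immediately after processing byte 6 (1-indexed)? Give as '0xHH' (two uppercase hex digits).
After byte 1 (0x5E): reg=0x31
After byte 2 (0x64): reg=0xAC
After byte 3 (0x79): reg=0x25
After byte 4 (0x65): reg=0xC7
After byte 5 (0xB8): reg=0x7A
After byte 6 (0x92): reg=0x96

Answer: 0x96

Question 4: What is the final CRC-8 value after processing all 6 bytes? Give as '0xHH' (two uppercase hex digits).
After byte 1 (0x5E): reg=0x31
After byte 2 (0x64): reg=0xAC
After byte 3 (0x79): reg=0x25
After byte 4 (0x65): reg=0xC7
After byte 5 (0xB8): reg=0x7A
After byte 6 (0x92): reg=0x96

Answer: 0x96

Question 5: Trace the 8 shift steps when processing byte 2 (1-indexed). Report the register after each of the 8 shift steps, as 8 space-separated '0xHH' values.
Answer: 0xAA 0x53 0xA6 0x4B 0x96 0x2B 0x56 0xAC

Derivation:
After byte 1 (0x5E): reg=0x31
Register before byte 2: 0x31
After XOR with byte 0x64: 0x55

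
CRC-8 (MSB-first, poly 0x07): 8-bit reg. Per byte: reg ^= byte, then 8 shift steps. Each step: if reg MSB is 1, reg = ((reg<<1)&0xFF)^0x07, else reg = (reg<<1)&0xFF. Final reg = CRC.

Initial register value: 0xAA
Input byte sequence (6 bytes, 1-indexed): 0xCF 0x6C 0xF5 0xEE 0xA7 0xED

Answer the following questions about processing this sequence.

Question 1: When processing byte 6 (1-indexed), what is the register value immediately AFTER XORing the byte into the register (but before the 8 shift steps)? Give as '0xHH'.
Answer: 0x54

Derivation:
Register before byte 6: 0xB9
Byte 6: 0xED
0xB9 XOR 0xED = 0x54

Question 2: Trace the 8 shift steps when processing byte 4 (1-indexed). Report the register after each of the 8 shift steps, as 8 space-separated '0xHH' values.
After byte 1 (0xCF): reg=0x3C
After byte 2 (0x6C): reg=0xB7
After byte 3 (0xF5): reg=0xC9
Register before byte 4: 0xC9
After XOR with byte 0xEE: 0x27

Answer: 0x4E 0x9C 0x3F 0x7E 0xFC 0xFF 0xF9 0xF5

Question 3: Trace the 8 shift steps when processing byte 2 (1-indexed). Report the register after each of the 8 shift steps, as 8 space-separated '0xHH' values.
Answer: 0xA0 0x47 0x8E 0x1B 0x36 0x6C 0xD8 0xB7

Derivation:
After byte 1 (0xCF): reg=0x3C
Register before byte 2: 0x3C
After XOR with byte 0x6C: 0x50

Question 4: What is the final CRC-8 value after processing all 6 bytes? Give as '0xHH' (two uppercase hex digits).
After byte 1 (0xCF): reg=0x3C
After byte 2 (0x6C): reg=0xB7
After byte 3 (0xF5): reg=0xC9
After byte 4 (0xEE): reg=0xF5
After byte 5 (0xA7): reg=0xB9
After byte 6 (0xED): reg=0xAB

Answer: 0xAB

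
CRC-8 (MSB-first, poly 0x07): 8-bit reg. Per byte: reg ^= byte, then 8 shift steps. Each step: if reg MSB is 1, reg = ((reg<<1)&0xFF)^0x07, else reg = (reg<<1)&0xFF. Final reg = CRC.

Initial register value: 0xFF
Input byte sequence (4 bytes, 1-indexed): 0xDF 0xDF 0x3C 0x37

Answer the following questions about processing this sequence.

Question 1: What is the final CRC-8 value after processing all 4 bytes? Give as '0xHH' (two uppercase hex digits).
Answer: 0x26

Derivation:
After byte 1 (0xDF): reg=0xE0
After byte 2 (0xDF): reg=0xBD
After byte 3 (0x3C): reg=0x8E
After byte 4 (0x37): reg=0x26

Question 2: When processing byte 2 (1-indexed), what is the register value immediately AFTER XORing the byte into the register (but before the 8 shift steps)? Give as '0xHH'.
Answer: 0x3F

Derivation:
Register before byte 2: 0xE0
Byte 2: 0xDF
0xE0 XOR 0xDF = 0x3F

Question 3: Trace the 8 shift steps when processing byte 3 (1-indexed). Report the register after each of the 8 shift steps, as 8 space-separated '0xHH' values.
After byte 1 (0xDF): reg=0xE0
After byte 2 (0xDF): reg=0xBD
Register before byte 3: 0xBD
After XOR with byte 0x3C: 0x81

Answer: 0x05 0x0A 0x14 0x28 0x50 0xA0 0x47 0x8E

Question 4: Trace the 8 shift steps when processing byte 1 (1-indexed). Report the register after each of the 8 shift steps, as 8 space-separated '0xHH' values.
Register before byte 1: 0xFF
After XOR with byte 0xDF: 0x20

Answer: 0x40 0x80 0x07 0x0E 0x1C 0x38 0x70 0xE0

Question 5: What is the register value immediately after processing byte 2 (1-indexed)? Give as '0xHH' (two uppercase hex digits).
Answer: 0xBD

Derivation:
After byte 1 (0xDF): reg=0xE0
After byte 2 (0xDF): reg=0xBD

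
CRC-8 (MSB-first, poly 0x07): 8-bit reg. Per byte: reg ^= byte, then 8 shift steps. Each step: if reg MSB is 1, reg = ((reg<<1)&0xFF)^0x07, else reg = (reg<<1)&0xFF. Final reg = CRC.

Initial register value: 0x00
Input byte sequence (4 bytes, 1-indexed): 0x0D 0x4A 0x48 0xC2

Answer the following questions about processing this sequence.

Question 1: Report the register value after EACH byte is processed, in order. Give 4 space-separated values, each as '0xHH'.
0x23 0x18 0xB7 0x4C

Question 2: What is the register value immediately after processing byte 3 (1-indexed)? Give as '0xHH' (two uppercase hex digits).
Answer: 0xB7

Derivation:
After byte 1 (0x0D): reg=0x23
After byte 2 (0x4A): reg=0x18
After byte 3 (0x48): reg=0xB7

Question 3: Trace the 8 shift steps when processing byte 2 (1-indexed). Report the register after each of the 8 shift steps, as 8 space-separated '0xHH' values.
Answer: 0xD2 0xA3 0x41 0x82 0x03 0x06 0x0C 0x18

Derivation:
After byte 1 (0x0D): reg=0x23
Register before byte 2: 0x23
After XOR with byte 0x4A: 0x69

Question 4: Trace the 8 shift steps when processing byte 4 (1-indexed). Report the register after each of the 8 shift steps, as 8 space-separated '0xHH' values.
After byte 1 (0x0D): reg=0x23
After byte 2 (0x4A): reg=0x18
After byte 3 (0x48): reg=0xB7
Register before byte 4: 0xB7
After XOR with byte 0xC2: 0x75

Answer: 0xEA 0xD3 0xA1 0x45 0x8A 0x13 0x26 0x4C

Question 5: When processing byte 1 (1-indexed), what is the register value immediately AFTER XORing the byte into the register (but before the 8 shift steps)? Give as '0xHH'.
Register before byte 1: 0x00
Byte 1: 0x0D
0x00 XOR 0x0D = 0x0D

Answer: 0x0D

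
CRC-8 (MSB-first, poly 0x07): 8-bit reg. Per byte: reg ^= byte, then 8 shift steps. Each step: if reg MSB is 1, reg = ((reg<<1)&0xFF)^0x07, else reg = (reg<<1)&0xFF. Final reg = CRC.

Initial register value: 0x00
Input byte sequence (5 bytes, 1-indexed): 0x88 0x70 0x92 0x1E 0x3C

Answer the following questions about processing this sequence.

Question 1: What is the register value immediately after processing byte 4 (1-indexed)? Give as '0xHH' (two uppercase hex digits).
After byte 1 (0x88): reg=0xB1
After byte 2 (0x70): reg=0x49
After byte 3 (0x92): reg=0x0F
After byte 4 (0x1E): reg=0x77

Answer: 0x77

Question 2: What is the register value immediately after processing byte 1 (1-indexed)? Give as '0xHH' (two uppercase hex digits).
After byte 1 (0x88): reg=0xB1

Answer: 0xB1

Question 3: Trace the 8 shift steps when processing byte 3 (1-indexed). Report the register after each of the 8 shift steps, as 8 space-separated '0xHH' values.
After byte 1 (0x88): reg=0xB1
After byte 2 (0x70): reg=0x49
Register before byte 3: 0x49
After XOR with byte 0x92: 0xDB

Answer: 0xB1 0x65 0xCA 0x93 0x21 0x42 0x84 0x0F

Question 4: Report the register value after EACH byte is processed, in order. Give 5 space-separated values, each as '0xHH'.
0xB1 0x49 0x0F 0x77 0xF6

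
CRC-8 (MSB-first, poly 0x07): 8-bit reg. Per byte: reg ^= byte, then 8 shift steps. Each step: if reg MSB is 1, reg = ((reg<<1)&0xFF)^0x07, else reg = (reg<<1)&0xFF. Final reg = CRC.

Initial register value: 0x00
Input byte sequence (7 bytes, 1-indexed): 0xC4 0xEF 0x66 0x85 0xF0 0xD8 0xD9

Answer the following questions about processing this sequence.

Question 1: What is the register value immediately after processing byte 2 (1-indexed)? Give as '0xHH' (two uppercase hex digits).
Answer: 0x3A

Derivation:
After byte 1 (0xC4): reg=0x52
After byte 2 (0xEF): reg=0x3A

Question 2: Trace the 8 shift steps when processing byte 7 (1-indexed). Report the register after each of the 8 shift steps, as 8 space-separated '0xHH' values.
After byte 1 (0xC4): reg=0x52
After byte 2 (0xEF): reg=0x3A
After byte 3 (0x66): reg=0x93
After byte 4 (0x85): reg=0x62
After byte 5 (0xF0): reg=0xF7
After byte 6 (0xD8): reg=0xCD
Register before byte 7: 0xCD
After XOR with byte 0xD9: 0x14

Answer: 0x28 0x50 0xA0 0x47 0x8E 0x1B 0x36 0x6C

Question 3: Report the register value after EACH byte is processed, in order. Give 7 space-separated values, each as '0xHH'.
0x52 0x3A 0x93 0x62 0xF7 0xCD 0x6C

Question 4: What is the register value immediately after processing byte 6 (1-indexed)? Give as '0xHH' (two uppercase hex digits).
After byte 1 (0xC4): reg=0x52
After byte 2 (0xEF): reg=0x3A
After byte 3 (0x66): reg=0x93
After byte 4 (0x85): reg=0x62
After byte 5 (0xF0): reg=0xF7
After byte 6 (0xD8): reg=0xCD

Answer: 0xCD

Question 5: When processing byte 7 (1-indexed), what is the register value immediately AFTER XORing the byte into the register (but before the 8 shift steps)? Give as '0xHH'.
Answer: 0x14

Derivation:
Register before byte 7: 0xCD
Byte 7: 0xD9
0xCD XOR 0xD9 = 0x14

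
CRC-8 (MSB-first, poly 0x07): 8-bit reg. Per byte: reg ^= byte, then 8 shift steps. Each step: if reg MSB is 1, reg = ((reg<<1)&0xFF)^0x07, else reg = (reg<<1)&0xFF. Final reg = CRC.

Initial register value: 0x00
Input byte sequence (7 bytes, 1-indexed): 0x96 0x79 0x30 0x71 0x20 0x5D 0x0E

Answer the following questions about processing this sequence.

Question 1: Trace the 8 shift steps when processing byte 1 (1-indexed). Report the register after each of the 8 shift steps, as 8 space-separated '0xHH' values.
Answer: 0x2B 0x56 0xAC 0x5F 0xBE 0x7B 0xF6 0xEB

Derivation:
Register before byte 1: 0x00
After XOR with byte 0x96: 0x96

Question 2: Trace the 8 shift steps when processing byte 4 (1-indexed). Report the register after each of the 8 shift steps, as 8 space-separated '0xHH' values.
After byte 1 (0x96): reg=0xEB
After byte 2 (0x79): reg=0xF7
After byte 3 (0x30): reg=0x5B
Register before byte 4: 0x5B
After XOR with byte 0x71: 0x2A

Answer: 0x54 0xA8 0x57 0xAE 0x5B 0xB6 0x6B 0xD6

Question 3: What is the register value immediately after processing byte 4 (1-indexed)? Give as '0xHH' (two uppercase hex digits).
After byte 1 (0x96): reg=0xEB
After byte 2 (0x79): reg=0xF7
After byte 3 (0x30): reg=0x5B
After byte 4 (0x71): reg=0xD6

Answer: 0xD6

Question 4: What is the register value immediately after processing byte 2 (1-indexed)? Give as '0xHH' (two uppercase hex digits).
Answer: 0xF7

Derivation:
After byte 1 (0x96): reg=0xEB
After byte 2 (0x79): reg=0xF7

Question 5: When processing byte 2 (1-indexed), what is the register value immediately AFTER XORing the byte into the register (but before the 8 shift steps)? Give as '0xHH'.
Answer: 0x92

Derivation:
Register before byte 2: 0xEB
Byte 2: 0x79
0xEB XOR 0x79 = 0x92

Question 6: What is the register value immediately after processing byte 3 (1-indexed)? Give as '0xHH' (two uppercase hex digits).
After byte 1 (0x96): reg=0xEB
After byte 2 (0x79): reg=0xF7
After byte 3 (0x30): reg=0x5B

Answer: 0x5B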